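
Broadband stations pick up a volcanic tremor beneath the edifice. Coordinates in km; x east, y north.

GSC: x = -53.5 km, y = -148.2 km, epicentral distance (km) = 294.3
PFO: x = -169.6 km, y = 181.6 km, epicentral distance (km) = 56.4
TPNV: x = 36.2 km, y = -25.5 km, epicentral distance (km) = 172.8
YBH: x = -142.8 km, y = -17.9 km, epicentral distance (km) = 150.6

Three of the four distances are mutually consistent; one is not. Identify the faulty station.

Solve using three stations at a time. Using GSC, PFO, YBH (subtract circle equations pairwise → linear system) gives (x, y) ≈ (-141.3, 132.7).
Distances from that point to each station vs reported:
  GSC: calculated 294.3 vs reported 294.3 → residual 0.0 km
  PFO: calculated 56.5 vs reported 56.4 → residual 0.1 km
  TPNV: calculated 237.8 vs reported 172.8 → residual 65.0 km
  YBH: calculated 150.6 vs reported 150.6 → residual 0.0 km
GSC, PFO, YBH are mutually consistent (residuals ≈ 0); TPNV is off by 65.0 km.

TPNV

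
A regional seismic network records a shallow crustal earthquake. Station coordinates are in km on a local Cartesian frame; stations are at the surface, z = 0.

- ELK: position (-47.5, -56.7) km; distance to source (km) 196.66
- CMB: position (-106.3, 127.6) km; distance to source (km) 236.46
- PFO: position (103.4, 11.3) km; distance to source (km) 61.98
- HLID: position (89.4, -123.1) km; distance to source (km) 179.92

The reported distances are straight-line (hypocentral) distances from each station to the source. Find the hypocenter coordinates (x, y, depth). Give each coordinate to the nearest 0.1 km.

Each station gives a sphere (x−x_i)² + (y−y_i)² + z² = d_i² (stations at z=0).
Subtracting the ELK sphere from CMB and PFO: z² cancels, leaving linear equations in x and y:
-117.6 x + 368.6 y = 4872.13
301.8 x + 136.0 y = 40181.75
Solving: x ≈ 111.197, y ≈ 48.695 km (keep extra digits for the depth step; rounded: 111.2, 48.7).
Then from the ELK sphere: z² = 196.66² − (x + 47.5)² − (y + 56.7)² with x = 111.197, y = 48.695, so z ≈ 48.809 ≈ 48.8 km.
Check against HLID (with the unrounded solution): distance 179.92 ≈ 179.92 km. ✓

(111.2, 48.7, 48.8)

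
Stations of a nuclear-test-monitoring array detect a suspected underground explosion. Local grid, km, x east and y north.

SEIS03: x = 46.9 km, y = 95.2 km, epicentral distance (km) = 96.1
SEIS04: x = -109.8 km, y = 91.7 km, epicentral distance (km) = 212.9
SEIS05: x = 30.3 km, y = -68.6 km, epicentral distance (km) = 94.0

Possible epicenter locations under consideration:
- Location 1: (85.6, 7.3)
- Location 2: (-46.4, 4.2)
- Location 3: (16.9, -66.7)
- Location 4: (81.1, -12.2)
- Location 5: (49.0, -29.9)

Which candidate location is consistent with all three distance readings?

Location 1

For each candidate, compare |candidate − station| to the reported distance:
Location 1: residuals SEIS03 0.1, SEIS04 0.1, SEIS05 0.1 → max 0.1 km
Location 2: residuals SEIS03 34.2, SEIS04 104.8, SEIS05 11.7 → max 104.8 km
Location 3: residuals SEIS03 68.6, SEIS04 10.1, SEIS05 80.5 → max 80.5 km
Location 4: residuals SEIS03 16.6, SEIS04 4.4, SEIS05 18.1 → max 18.1 km
Location 5: residuals SEIS03 29.0, SEIS04 12.9, SEIS05 51.0 → max 51.0 km
Only Location 1 has all residuals ≈ 0.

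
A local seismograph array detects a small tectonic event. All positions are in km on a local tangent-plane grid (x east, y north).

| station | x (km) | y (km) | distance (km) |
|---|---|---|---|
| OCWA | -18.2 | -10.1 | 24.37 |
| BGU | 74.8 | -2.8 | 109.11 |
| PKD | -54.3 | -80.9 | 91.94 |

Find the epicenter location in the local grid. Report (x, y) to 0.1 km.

Circle about each station: (x + 18.2)² + (y + 10.1)² = 24.37²; (x − 74.8)² + (y + 2.8)² = 109.11²; (x + 54.3)² + (y + 80.9)² = 91.94².
Subtracting the OCWA equation from the BGU and PKD equations removes the quadratic terms:
186.0 x + 14.6 y = -6141.47
-72.2 x − 141.6 y = 1200.98
Solving the 2×2 system: x ≈ -33.7, y ≈ 8.7 km.

x ≈ -33.7 km, y ≈ 8.7 km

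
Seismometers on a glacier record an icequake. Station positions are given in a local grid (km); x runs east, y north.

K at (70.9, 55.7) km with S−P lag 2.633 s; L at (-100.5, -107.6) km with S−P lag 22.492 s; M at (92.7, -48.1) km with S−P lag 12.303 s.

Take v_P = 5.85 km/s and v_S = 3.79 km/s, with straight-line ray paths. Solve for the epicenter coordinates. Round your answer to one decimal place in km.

x ≈ 54.2 km, y ≈ 78.6 km

Distance from S−P lag: d = Δt · v_P v_S / (v_P − v_S) = Δt · (5.85·3.79)/(5.85−3.79) ≈ 10.7629·Δt.
So d_K = 28.34, d_L = 242.08, d_M = 132.42 km.
Circle about each station: (x − 70.9)² + (y − 55.7)² = 28.34²; (x + 100.5)² + (y + 107.6)² = 242.08²; (x − 92.7)² + (y + 48.1)² = 132.42².
Subtracting the K equation from the L and M equations removes the quadratic terms:
-342.8 x − 326.6 y = -44250.86
43.6 x − 207.6 y = -13954.30
Solving the 2×2 system: x ≈ 54.2, y ≈ 78.6 km.
Check against K (with the unrounded x, y): √((x − 70.9)²+(y − 55.7)²) = 28.34 ≈ 28.34 km. ✓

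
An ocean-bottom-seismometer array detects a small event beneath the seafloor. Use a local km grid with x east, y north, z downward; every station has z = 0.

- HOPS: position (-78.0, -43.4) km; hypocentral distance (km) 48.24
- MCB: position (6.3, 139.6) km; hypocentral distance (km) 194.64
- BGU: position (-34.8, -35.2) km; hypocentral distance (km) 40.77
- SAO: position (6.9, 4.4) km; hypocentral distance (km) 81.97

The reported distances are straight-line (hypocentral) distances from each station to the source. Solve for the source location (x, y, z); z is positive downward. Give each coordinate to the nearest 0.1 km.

Each station gives a sphere (x−x_i)² + (y−y_i)² + z² = d_i² (stations at z=0).
Subtracting the HOPS sphere from MCB and BGU: z² cancels, leaving linear equations in x and y:
168.6 x + 366.0 y = -23997.34
86.4 x + 16.4 y = -4852.58
Solving: x ≈ -47.908, y ≈ -43.498 km (keep extra digits for the depth step; rounded: -47.9, -43.5).
Then from the HOPS sphere: z² = 48.24² − (x + 78.0)² − (y + 43.4)² with x = -47.908, y = -43.498, so z ≈ 37.704 ≈ 37.7 km.

(-47.9, -43.5, 37.7)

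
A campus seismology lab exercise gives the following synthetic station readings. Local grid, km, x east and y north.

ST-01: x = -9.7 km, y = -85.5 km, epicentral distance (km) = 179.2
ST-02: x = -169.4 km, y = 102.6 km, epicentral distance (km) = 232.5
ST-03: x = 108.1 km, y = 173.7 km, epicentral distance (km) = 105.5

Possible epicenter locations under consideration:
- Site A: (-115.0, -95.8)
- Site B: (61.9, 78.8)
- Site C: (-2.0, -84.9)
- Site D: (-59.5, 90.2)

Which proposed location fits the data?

Site B

For each candidate, compare |candidate − station| to the reported distance:
Site A: residuals ST-01 73.4, ST-02 26.8, ST-03 244.4 → max 244.4 km
Site B: residuals ST-01 0.0, ST-02 0.0, ST-03 0.0 → max 0.0 km
Site C: residuals ST-01 171.5, ST-02 18.9, ST-03 175.6 → max 175.6 km
Site D: residuals ST-01 3.4, ST-02 121.9, ST-03 81.7 → max 121.9 km
Only Site B has all residuals ≈ 0.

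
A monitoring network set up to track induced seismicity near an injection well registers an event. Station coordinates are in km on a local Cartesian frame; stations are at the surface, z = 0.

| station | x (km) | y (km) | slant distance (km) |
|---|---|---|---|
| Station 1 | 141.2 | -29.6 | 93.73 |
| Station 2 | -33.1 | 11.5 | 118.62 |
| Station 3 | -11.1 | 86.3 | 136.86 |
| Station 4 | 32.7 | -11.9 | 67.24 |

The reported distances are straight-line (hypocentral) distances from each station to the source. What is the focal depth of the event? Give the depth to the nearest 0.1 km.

Each station gives a sphere (x−x_i)² + (y−y_i)² + z² = d_i² (stations at z=0).
Subtracting the Station 1 sphere from Station 2 and Station 3: z² cancels, leaving linear equations in x and y:
-348.6 x + 82.2 y = -24871.13
-304.6 x + 231.8 y = -23188.05
Solving: x ≈ 69.199, y ≈ -9.102 km (keep extra digits for the depth step; rounded: 69.2, -9.1).
Then from the Station 1 sphere: z² = 93.73² − (x − 141.2)² − (y + 29.6)² with x = 69.199, y = -9.102, so z ≈ 56.400 ≈ 56.4 km.

z ≈ 56.4 km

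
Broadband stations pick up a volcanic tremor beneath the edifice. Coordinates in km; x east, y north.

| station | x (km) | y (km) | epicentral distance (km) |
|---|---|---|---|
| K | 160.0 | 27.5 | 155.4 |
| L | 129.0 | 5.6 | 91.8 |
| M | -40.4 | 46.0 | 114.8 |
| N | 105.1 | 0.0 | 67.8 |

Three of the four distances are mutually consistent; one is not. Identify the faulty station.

K

Solve using three stations at a time. Using L, M, N (subtract circle equations pairwise → linear system) gives (x, y) ≈ (44.8, -30.9).
Distances from that point to each station vs reported:
  K: calculated 129.1 vs reported 155.4 → residual 26.3 km
  L: calculated 91.8 vs reported 91.8 → residual 0.0 km
  M: calculated 114.8 vs reported 114.8 → residual 0.0 km
  N: calculated 67.7 vs reported 67.8 → residual 0.1 km
L, M, N are mutually consistent (residuals ≈ 0); K is off by 26.3 km.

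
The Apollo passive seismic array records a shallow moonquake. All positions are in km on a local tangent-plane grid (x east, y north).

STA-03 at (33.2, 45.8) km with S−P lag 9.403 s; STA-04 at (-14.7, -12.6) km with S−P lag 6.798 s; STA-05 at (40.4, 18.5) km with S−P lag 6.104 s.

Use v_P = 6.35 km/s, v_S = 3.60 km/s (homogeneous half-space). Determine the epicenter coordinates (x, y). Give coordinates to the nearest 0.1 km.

x ≈ 38.3 km, y ≈ -32.2 km

Distance from S−P lag: d = Δt · v_P v_S / (v_P − v_S) = Δt · (6.35·3.60)/(6.35−3.60) ≈ 8.3127·Δt.
So d_STA-03 = 78.16, d_STA-04 = 56.51, d_STA-05 = 50.74 km.
Circle about each station: (x − 33.2)² + (y − 45.8)² = 78.16²; (x + 14.7)² + (y + 12.6)² = 56.51²; (x − 40.4)² + (y − 18.5)² = 50.74².
Subtracting pairs of circle equations eliminates x²+y² and gives linear equations (the radical axes):
-95.8 x − 116.8 y = 90.58
14.4 x − 54.6 y = 2308.97
Solving the 2×2 system: x ≈ 38.3, y ≈ -32.2 km.
Check against STA-03 (with the unrounded x, y): √((x − 33.2)²+(y − 45.8)²) = 78.15 ≈ 78.16 km. ✓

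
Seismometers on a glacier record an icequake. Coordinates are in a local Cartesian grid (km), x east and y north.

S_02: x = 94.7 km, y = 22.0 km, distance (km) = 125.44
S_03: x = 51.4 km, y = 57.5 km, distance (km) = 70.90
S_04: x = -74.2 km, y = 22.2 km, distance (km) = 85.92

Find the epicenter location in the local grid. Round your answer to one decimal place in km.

Circle about each station: (x − 94.7)² + (y − 22.0)² = 125.44²; (x − 51.4)² + (y − 57.5)² = 70.90²; (x + 74.2)² + (y − 22.2)² = 85.92².
Subtracting pairs of circle equations eliminates x²+y² and gives linear equations (the radical axes):
-86.6 x + 71.0 y = 7204.50
-337.8 x + 0.4 y = 4899.34
Solving the 2×2 system: x ≈ -14.4, y ≈ 83.9 km.

x ≈ -14.4 km, y ≈ 83.9 km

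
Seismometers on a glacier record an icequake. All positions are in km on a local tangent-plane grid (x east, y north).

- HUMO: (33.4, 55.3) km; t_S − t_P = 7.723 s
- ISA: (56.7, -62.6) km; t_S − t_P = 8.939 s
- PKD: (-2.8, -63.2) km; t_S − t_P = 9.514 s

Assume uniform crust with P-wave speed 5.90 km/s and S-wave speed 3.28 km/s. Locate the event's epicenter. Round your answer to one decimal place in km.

Distance from S−P lag: d = Δt · v_P v_S / (v_P − v_S) = Δt · (5.90·3.28)/(5.90−3.28) ≈ 7.3863·Δt.
So d_HUMO = 57.04, d_ISA = 66.03, d_PKD = 70.27 km.
Circle about each station: (x − 33.4)² + (y − 55.3)² = 57.04²; (x − 56.7)² + (y + 62.6)² = 66.03²; (x + 2.8)² + (y + 63.2)² = 70.27².
Subtracting the HUMO equation from the ISA and PKD equations removes the quadratic terms:
46.6 x − 235.8 y = 1853.60
-72.4 x − 237.0 y = -1855.88
Solving the 2×2 system: x ≈ 31.2, y ≈ -1.7 km.

x ≈ 31.2 km, y ≈ -1.7 km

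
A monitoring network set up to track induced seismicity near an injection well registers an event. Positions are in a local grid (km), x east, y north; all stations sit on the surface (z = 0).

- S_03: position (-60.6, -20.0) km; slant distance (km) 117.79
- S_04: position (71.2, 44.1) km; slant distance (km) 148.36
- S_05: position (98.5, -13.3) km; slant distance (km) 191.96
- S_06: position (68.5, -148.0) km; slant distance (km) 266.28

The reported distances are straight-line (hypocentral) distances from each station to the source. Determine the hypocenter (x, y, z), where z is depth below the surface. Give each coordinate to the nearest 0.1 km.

(-57.2, 77.1, 66.6)

Each station gives a sphere (x−x_i)² + (y−y_i)² + z² = d_i² (stations at z=0).
Subtracting the S_03 sphere from S_04 and S_05: z² cancels, leaving linear equations in x and y:
263.6 x + 128.2 y = -5194.32
318.2 x + 13.4 y = -17167.38
Solving: x ≈ -57.198, y ≈ 77.091 km (keep extra digits for the depth step; rounded: -57.2, 77.1).
Then from the S_03 sphere: z² = 117.79² − (x + 60.6)² − (y + 20.0)² with x = -57.198, y = 77.091, so z ≈ 66.605 ≈ 66.6 km.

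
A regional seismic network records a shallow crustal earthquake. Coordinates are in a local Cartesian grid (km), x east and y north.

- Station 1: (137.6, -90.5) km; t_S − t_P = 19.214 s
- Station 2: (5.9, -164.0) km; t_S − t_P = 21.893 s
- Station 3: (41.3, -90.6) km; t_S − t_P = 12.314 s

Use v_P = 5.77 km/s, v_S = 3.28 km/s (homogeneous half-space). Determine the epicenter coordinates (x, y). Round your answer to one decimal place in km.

(24.1, 1.4)

Distance from S−P lag: d = Δt · v_P v_S / (v_P − v_S) = Δt · (5.77·3.28)/(5.77−3.28) ≈ 7.6006·Δt.
So d_Station 1 = 146.04, d_Station 2 = 166.40, d_Station 3 = 93.59 km.
Circle about each station: (x − 137.6)² + (y + 90.5)² = 146.04²; (x − 5.9)² + (y + 164.0)² = 166.40²; (x − 41.3)² + (y + 90.6)² = 93.59².
Subtracting pairs of circle equations eliminates x²+y² and gives linear equations (the radical axes):
-263.4 x − 147.0 y = -6554.48
-192.6 x − 0.2 y = -4641.37
Solving the 2×2 system: x ≈ 24.1, y ≈ 1.4 km.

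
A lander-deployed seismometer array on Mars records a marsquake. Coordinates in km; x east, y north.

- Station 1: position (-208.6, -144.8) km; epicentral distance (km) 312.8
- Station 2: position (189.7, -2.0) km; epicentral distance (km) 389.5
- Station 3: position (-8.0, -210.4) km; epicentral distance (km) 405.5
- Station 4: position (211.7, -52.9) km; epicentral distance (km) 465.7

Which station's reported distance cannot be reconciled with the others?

Solve using three stations at a time. Using Station 1, Station 2, Station 3 (subtract circle equations pairwise → linear system) gives (x, y) ≈ (-162.4, 164.5).
Distances from that point to each station vs reported:
  Station 1: calculated 312.8 vs reported 312.8 → residual 0.0 km
  Station 2: calculated 389.5 vs reported 389.5 → residual 0.0 km
  Station 3: calculated 405.5 vs reported 405.5 → residual 0.0 km
  Station 4: calculated 432.7 vs reported 465.7 → residual 33.0 km
Station 1, Station 2, Station 3 are mutually consistent (residuals ≈ 0); Station 4 is off by 33.0 km.

Station 4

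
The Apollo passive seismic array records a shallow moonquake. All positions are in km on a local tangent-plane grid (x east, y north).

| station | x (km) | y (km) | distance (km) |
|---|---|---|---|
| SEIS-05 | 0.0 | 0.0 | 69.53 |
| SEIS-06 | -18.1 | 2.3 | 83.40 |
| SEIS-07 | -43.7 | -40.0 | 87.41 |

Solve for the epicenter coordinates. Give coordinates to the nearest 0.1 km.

(42.4, -55.1)

Circle about each station: x² + y² = 69.53²; (x + 18.1)² + (y − 2.3)² = 83.40²; (x + 43.7)² + (y + 40.0)² = 87.41².
Subtracting the SEIS-05 equation from the SEIS-06 and SEIS-07 equations removes the quadratic terms:
-36.2 x + 4.6 y = -1788.24
-87.4 x − 80.0 y = 703.60
Solving the 2×2 system: x ≈ 42.4, y ≈ -55.1 km.
Check against SEIS-05 (with the unrounded x, y): √(x²+y²) = 69.53 ≈ 69.53 km. ✓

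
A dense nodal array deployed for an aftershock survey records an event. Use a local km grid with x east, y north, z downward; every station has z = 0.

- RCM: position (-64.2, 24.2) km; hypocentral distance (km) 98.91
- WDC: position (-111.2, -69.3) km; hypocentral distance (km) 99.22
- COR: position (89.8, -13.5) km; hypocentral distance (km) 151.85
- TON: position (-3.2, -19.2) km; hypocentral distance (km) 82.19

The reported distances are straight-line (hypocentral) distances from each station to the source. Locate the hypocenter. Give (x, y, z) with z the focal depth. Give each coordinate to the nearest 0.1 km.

x ≈ -42.6 km, y ≈ -44.9 km, depth ≈ 67.4 km

Each station gives a sphere (x−x_i)² + (y−y_i)² + z² = d_i² (stations at z=0).
Subtracting the RCM sphere from WDC and COR: z² cancels, leaving linear equations in x and y:
-94.0 x − 187.0 y = 12399.23
308.0 x − 75.4 y = -9736.22
Solving: x ≈ -42.601, y ≈ -44.892 km (keep extra digits for the depth step; rounded: -42.6, -44.9).
Then from the RCM sphere: z² = 98.91² − (x + 64.2)² − (y − 24.2)² with x = -42.601, y = -44.892, so z ≈ 67.402 ≈ 67.4 km.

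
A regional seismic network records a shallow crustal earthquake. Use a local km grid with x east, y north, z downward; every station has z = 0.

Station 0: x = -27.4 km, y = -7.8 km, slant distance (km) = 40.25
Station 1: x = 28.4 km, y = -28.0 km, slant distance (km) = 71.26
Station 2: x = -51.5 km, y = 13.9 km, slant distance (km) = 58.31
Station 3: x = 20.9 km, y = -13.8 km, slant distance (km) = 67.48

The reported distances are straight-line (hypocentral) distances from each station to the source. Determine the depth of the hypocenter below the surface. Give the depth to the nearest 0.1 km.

28.4 km

Each station gives a sphere (x−x_i)² + (y−y_i)² + z² = d_i² (stations at z=0).
Subtracting the Station 0 sphere from Station 1 and Station 2: z² cancels, leaving linear equations in x and y:
111.6 x − 40.4 y = -2678.97
-48.2 x + 43.4 y = 253.87
Solving: x ≈ -36.604, y ≈ -34.803 km (keep extra digits for the depth step; rounded: -36.6, -34.8).
Then from the Station 0 sphere: z² = 40.25² − (x + 27.4)² − (y + 7.8)² with x = -36.604, y = -34.803, so z ≈ 28.393 ≈ 28.4 km.
Check against Station 3 (with the unrounded solution): distance 67.48 ≈ 67.48 km. ✓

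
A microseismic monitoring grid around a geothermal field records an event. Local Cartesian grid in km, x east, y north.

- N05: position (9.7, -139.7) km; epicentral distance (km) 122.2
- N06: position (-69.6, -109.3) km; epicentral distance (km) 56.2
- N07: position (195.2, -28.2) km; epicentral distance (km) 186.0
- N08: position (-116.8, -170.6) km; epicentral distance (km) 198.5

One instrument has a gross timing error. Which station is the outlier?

N06

Solve using three stations at a time. Using N05, N07, N08 (subtract circle equations pairwise → linear system) gives (x, y) ≈ (9.6, -17.6).
Distances from that point to each station vs reported:
  N05: calculated 122.1 vs reported 122.2 → residual 0.1 km
  N06: calculated 121.1 vs reported 56.2 → residual 64.9 km
  N07: calculated 185.9 vs reported 186.0 → residual 0.1 km
  N08: calculated 198.4 vs reported 198.5 → residual 0.1 km
N05, N07, N08 are mutually consistent (residuals ≈ 0); N06 is off by 64.9 km.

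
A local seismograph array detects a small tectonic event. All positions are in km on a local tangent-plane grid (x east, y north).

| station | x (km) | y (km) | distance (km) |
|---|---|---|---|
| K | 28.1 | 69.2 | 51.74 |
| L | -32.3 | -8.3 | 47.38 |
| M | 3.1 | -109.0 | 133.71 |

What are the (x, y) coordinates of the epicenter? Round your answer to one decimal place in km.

Circle about each station: (x − 28.1)² + (y − 69.2)² = 51.74²; (x + 32.3)² + (y + 8.3)² = 47.38²; (x − 3.1)² + (y + 109.0)² = 133.71².
Subtracting the K equation from the L and M equations removes the quadratic terms:
-120.8 x − 155.0 y = -4033.91
-50.0 x − 356.4 y = -8888.98
Solving the 2×2 system: x ≈ 1.7, y ≈ 24.7 km.
Check against K (with the unrounded x, y): √((x − 28.1)²+(y − 69.2)²) = 51.74 ≈ 51.74 km. ✓

1.7 km east, 24.7 km north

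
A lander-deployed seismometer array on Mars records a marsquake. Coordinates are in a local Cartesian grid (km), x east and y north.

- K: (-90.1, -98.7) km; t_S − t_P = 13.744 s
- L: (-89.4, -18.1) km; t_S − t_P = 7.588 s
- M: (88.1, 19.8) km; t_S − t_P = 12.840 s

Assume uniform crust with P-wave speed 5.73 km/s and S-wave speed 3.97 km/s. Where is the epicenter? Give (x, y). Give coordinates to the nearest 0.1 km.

-67.5 km east, 77.5 km north

Distance from S−P lag: d = Δt · v_P v_S / (v_P − v_S) = Δt · (5.73·3.97)/(5.73−3.97) ≈ 12.9251·Δt.
So d_K = 177.64, d_L = 98.08, d_M = 165.96 km.
Circle about each station: (x + 90.1)² + (y + 98.7)² = 177.64²; (x + 89.4)² + (y + 18.1)² = 98.08²; (x − 88.1)² + (y − 19.8)² = 165.96².
Subtracting the K equation from the L and M equations removes the quadratic terms:
1.4 x + 161.2 y = 12396.55
356.4 x + 237.0 y = -5692.80
Solving the 2×2 system: x ≈ -67.5, y ≈ 77.5 km.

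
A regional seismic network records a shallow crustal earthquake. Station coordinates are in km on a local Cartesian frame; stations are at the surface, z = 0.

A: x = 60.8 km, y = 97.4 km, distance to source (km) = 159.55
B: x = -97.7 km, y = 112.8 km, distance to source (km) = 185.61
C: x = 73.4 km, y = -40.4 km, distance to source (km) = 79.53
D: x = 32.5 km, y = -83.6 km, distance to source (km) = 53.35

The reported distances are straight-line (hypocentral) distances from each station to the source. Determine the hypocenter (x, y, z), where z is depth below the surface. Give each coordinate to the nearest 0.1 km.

Each station gives a sphere (x−x_i)² + (y−y_i)² + z² = d_i² (stations at z=0).
Subtracting the A sphere from B and C: z² cancels, leaving linear equations in x and y:
-317.0 x + 30.8 y = 90.86
25.2 x − 275.6 y = 12967.50
Solving: x ≈ -4.902, y ≈ -47.500 km (keep extra digits for the depth step; rounded: -4.9, -47.5).
Then from the A sphere: z² = 159.55² − (x − 60.8)² − (y − 97.4)² with x = -4.902, y = -47.500, so z ≈ 11.977 ≈ 12.0 km.
Check against D (with the unrounded solution): distance 53.34 ≈ 53.35 km. ✓

x ≈ -4.9 km, y ≈ -47.5 km, depth ≈ 12.0 km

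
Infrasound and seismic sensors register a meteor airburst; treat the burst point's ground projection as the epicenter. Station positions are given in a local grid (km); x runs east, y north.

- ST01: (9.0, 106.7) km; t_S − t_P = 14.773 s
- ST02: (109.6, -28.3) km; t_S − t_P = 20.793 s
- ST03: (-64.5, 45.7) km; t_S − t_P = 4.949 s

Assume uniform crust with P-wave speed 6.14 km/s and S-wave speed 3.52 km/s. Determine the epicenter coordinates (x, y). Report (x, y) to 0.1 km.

-58.6 km east, 5.3 km north

Distance from S−P lag: d = Δt · v_P v_S / (v_P − v_S) = Δt · (6.14·3.52)/(6.14−3.52) ≈ 8.2492·Δt.
So d_ST01 = 121.86, d_ST02 = 171.52, d_ST03 = 40.83 km.
Circle about each station: (x − 9.0)² + (y − 106.7)² = 121.86²; (x − 109.6)² + (y + 28.3)² = 171.52²; (x + 64.5)² + (y − 45.7)² = 40.83².
Subtracting pairs of circle equations eliminates x²+y² and gives linear equations (the radical axes):
201.2 x − 270.0 y = -13222.09
-147.0 x − 122.0 y = 7965.62
Solving the 2×2 system: x ≈ -58.6, y ≈ 5.3 km.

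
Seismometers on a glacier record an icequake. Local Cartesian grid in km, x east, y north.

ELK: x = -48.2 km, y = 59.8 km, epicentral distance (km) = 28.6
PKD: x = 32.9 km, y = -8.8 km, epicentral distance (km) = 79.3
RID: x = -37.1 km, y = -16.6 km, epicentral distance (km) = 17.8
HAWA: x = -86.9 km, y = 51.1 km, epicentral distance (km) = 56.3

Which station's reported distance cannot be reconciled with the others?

RID

Solve using three stations at a time. Using ELK, PKD, HAWA (subtract circle equations pairwise → linear system) gives (x, y) ≈ (-32.7, 35.7).
Distances from that point to each station vs reported:
  ELK: calculated 28.6 vs reported 28.6 → residual 0.0 km
  PKD: calculated 79.3 vs reported 79.3 → residual 0.0 km
  RID: calculated 52.5 vs reported 17.8 → residual 34.7 km
  HAWA: calculated 56.3 vs reported 56.3 → residual 0.0 km
ELK, PKD, HAWA are mutually consistent (residuals ≈ 0); RID is off by 34.7 km.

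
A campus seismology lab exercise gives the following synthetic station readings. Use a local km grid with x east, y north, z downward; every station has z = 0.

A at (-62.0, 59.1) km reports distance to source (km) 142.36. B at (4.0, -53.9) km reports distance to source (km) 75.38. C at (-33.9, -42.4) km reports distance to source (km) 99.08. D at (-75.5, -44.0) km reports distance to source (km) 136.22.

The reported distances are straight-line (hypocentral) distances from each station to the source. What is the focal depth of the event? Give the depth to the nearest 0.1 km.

47.0 km

Each station gives a sphere (x−x_i)² + (y−y_i)² + z² = d_i² (stations at z=0).
Subtracting the A sphere from B and C: z² cancels, leaving linear equations in x and y:
132.0 x − 226.0 y = 10168.63
56.2 x − 203.0 y = 6059.68
Solving: x ≈ 49.291, y ≈ -16.205 km (keep extra digits for the depth step; rounded: 49.3, -16.2).
Then from the A sphere: z² = 142.36² − (x + 62.0)² − (y − 59.1)² with x = 49.291, y = -16.205, so z ≈ 47.009 ≈ 47.0 km.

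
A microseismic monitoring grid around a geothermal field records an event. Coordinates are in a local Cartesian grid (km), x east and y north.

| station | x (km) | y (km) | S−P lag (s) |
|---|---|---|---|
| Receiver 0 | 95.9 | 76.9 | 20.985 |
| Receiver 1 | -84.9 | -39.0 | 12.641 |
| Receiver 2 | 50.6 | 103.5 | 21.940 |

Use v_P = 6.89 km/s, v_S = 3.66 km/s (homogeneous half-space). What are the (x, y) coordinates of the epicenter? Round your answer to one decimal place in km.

Distance from S−P lag: d = Δt · v_P v_S / (v_P − v_S) = Δt · (6.89·3.66)/(6.89−3.66) ≈ 7.8072·Δt.
So d_Receiver 0 = 163.84, d_Receiver 1 = 98.69, d_Receiver 2 = 171.29 km.
Circle about each station: (x − 95.9)² + (y − 76.9)² = 163.84²; (x + 84.9)² + (y + 39.0)² = 98.69²; (x − 50.6)² + (y − 103.5)² = 171.29².
Subtracting pairs of circle equations eliminates x²+y² and gives linear equations (the radical axes):
-361.6 x − 231.8 y = 10722.42
-90.6 x + 53.2 y = -4334.53
Solving the 2×2 system: x ≈ 10.8, y ≈ -63.1 km.
Check against Receiver 0 (with the unrounded x, y): √((x − 95.9)²+(y − 76.9)²) = 163.83 ≈ 163.84 km. ✓

(10.8, -63.1)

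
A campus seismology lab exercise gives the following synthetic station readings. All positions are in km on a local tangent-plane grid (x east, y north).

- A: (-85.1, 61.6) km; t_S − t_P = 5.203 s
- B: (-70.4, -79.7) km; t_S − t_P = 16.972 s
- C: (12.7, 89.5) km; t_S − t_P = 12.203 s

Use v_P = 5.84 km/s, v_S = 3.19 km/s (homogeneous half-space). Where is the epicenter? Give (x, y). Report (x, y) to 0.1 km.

(-56.5, 38.8)

Distance from S−P lag: d = Δt · v_P v_S / (v_P − v_S) = Δt · (5.84·3.19)/(5.84−3.19) ≈ 7.0300·Δt.
So d_A = 36.58, d_B = 119.31, d_C = 85.79 km.
Circle about each station: (x + 85.1)² + (y − 61.6)² = 36.58²; (x + 70.4)² + (y + 79.7)² = 119.31²; (x − 12.7)² + (y − 89.5)² = 85.79².
Subtracting the A equation from the B and C equations removes the quadratic terms:
29.4 x − 282.6 y = -12625.10
195.6 x + 55.8 y = -8886.86
Solving the 2×2 system: x ≈ -56.5, y ≈ 38.8 km.
Check against A (with the unrounded x, y): √((x + 85.1)²+(y − 61.6)²) = 36.58 ≈ 36.58 km. ✓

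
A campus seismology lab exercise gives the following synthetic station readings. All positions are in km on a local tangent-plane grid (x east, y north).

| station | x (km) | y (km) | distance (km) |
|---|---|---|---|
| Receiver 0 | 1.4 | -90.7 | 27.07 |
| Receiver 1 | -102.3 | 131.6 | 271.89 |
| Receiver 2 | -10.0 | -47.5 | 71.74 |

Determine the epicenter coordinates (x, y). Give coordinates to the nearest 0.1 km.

(7.8, -117.0)

Circle about each station: (x − 1.4)² + (y + 90.7)² = 27.07²; (x + 102.3)² + (y − 131.6)² = 271.89²; (x + 10.0)² + (y + 47.5)² = 71.74².
Subtracting pairs of circle equations eliminates x²+y² and gives linear equations (the radical axes):
-207.4 x + 444.6 y = -53635.99
-22.8 x + 86.4 y = -10286.04
Solving the 2×2 system: x ≈ 7.8, y ≈ -117.0 km.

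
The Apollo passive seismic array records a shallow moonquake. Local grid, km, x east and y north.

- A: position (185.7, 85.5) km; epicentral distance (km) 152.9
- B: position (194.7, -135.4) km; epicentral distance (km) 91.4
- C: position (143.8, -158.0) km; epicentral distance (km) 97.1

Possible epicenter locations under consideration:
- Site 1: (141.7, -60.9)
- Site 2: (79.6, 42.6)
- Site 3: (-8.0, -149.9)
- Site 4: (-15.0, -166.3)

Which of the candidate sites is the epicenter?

Site 1

For each candidate, compare |candidate − station| to the reported distance:
Site 1: residuals A 0.0, B 0.0, C 0.0 → max 0.0 km
Site 2: residuals A 38.5, B 120.6, C 113.5 → max 120.6 km
Site 3: residuals A 151.9, B 111.8, C 54.9 → max 151.9 km
Site 4: residuals A 169.1, B 120.6, C 61.9 → max 169.1 km
Only Site 1 has all residuals ≈ 0.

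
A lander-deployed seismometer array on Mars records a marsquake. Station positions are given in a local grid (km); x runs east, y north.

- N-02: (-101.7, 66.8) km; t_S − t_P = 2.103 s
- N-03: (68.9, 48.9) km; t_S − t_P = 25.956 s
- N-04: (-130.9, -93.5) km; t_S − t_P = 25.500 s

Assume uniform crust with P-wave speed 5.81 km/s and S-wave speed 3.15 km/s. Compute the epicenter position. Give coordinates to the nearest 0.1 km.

Distance from S−P lag: d = Δt · v_P v_S / (v_P − v_S) = Δt · (5.81·3.15)/(5.81−3.15) ≈ 6.8803·Δt.
So d_N-02 = 14.47, d_N-03 = 178.58, d_N-04 = 175.45 km.
Circle about each station: (x + 101.7)² + (y − 66.8)² = 14.47²; (x − 68.9)² + (y − 48.9)² = 178.58²; (x + 130.9)² + (y + 93.5)² = 175.45².
Subtracting the N-02 equation from the N-03 and N-04 equations removes the quadratic terms:
341.2 x − 35.8 y = -39348.15
-58.4 x − 320.6 y = -19501.39
Solving the 2×2 system: x ≈ -106.9, y ≈ 80.3 km.

(-106.9, 80.3)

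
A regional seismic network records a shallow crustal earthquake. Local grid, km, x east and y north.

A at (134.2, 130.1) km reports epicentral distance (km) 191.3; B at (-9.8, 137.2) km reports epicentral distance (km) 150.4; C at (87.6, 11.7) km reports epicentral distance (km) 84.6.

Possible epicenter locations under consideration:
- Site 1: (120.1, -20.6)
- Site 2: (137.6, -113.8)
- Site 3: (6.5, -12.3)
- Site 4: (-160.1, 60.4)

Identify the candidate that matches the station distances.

For each candidate, compare |candidate − station| to the reported distance:
Site 1: residuals A 39.9, B 54.0, C 38.8 → max 54.0 km
Site 2: residuals A 52.6, B 140.7, C 50.5 → max 140.7 km
Site 3: residuals A 0.0, B 0.0, C 0.0 → max 0.0 km
Site 4: residuals A 111.1, B 18.4, C 167.8 → max 167.8 km
Only Site 3 has all residuals ≈ 0.

Site 3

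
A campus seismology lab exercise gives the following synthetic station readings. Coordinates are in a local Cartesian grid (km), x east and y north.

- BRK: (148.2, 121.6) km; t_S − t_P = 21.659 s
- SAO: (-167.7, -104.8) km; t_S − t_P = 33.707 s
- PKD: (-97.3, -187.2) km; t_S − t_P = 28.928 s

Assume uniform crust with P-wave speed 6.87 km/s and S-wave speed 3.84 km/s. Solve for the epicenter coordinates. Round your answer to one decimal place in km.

Distance from S−P lag: d = Δt · v_P v_S / (v_P − v_S) = Δt · (6.87·3.84)/(6.87−3.84) ≈ 8.7065·Δt.
So d_BRK = 188.57, d_SAO = 293.47, d_PKD = 251.86 km.
Circle about each station: (x − 148.2)² + (y − 121.6)² = 188.57²; (x + 167.7)² + (y + 104.8)² = 293.47²; (x + 97.3)² + (y + 187.2)² = 251.86².
Subtracting pairs of circle equations eliminates x²+y² and gives linear equations (the radical axes):
-631.8 x − 452.8 y = -48209.47
-491.0 x − 617.6 y = -20113.48
Solving the 2×2 system: x ≈ 123.1, y ≈ -65.3 km.
Check against BRK (with the unrounded x, y): √((x − 148.2)²+(y − 121.6)²) = 188.58 ≈ 188.57 km. ✓

123.1 km east, -65.3 km north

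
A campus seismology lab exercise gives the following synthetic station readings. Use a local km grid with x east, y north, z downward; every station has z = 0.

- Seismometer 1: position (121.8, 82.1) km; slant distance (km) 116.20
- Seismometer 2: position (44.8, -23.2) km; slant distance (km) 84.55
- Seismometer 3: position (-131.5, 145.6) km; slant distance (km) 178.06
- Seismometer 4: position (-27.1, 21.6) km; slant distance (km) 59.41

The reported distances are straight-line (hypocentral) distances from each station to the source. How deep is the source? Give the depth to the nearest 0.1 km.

depth ≈ 31.6 km

Each station gives a sphere (x−x_i)² + (y−y_i)² + z² = d_i² (stations at z=0).
Subtracting the Seismometer 1 sphere from Seismometer 2 and Seismometer 3: z² cancels, leaving linear equations in x and y:
-154.0 x − 210.6 y = -12676.63
-506.6 x + 127.0 y = -1286.96
Solving: x ≈ 14.899, y ≈ 49.298 km (keep extra digits for the depth step; rounded: 14.9, 49.3).
Then from the Seismometer 1 sphere: z² = 116.20² − (x − 121.8)² − (y − 82.1)² with x = 14.899, y = 49.298, so z ≈ 31.601 ≈ 31.6 km.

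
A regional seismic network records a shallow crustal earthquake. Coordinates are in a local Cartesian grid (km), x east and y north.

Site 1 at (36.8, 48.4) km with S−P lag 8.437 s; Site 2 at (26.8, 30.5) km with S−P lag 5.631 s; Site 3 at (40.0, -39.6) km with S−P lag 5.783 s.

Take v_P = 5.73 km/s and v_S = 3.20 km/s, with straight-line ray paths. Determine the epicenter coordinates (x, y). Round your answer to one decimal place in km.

x ≈ 12.7 km, y ≈ -7.8 km

Distance from S−P lag: d = Δt · v_P v_S / (v_P − v_S) = Δt · (5.73·3.20)/(5.73−3.20) ≈ 7.2474·Δt.
So d_Site 1 = 61.15, d_Site 2 = 40.81, d_Site 3 = 41.91 km.
Circle about each station: (x − 36.8)² + (y − 48.4)² = 61.15²; (x − 26.8)² + (y − 30.5)² = 40.81²; (x − 40.0)² + (y + 39.6)² = 41.91².
Subtracting the Site 1 equation from the Site 2 and Site 3 equations removes the quadratic terms:
-20.0 x − 35.8 y = 25.56
6.4 x − 176.0 y = 1454.23
Solving the 2×2 system: x ≈ 12.7, y ≈ -7.8 km.
Check against Site 1 (with the unrounded x, y): √((x − 36.8)²+(y − 48.4)²) = 61.16 ≈ 61.15 km. ✓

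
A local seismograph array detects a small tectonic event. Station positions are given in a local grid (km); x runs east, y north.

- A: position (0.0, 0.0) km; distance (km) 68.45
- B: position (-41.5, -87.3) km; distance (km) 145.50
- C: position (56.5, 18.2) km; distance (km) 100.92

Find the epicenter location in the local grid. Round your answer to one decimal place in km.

(-36.2, 58.1)

Circle about each station: x² + y² = 68.45²; (x + 41.5)² + (y + 87.3)² = 145.50²; (x − 56.5)² + (y − 18.2)² = 100.92².
Subtracting the A equation from the B and C equations removes the quadratic terms:
-83.0 x − 174.6 y = -7141.31
113.0 x + 36.4 y = -1975.95
Solving the 2×2 system: x ≈ -36.2, y ≈ 58.1 km.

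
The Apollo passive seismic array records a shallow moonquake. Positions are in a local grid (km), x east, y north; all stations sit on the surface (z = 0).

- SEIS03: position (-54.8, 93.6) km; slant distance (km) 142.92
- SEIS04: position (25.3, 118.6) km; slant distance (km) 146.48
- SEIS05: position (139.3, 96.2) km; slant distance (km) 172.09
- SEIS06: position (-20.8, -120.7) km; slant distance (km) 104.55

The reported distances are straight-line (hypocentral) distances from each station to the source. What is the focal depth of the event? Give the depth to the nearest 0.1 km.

19.4 km

Each station gives a sphere (x−x_i)² + (y−y_i)² + z² = d_i² (stations at z=0).
Subtracting the SEIS03 sphere from SEIS04 and SEIS05: z² cancels, leaving linear equations in x and y:
160.2 x + 50.0 y = 1911.79
388.2 x + 5.2 y = 7706.09
Solving: x ≈ 20.206, y ≈ -26.504 km (keep extra digits for the depth step; rounded: 20.2, -26.5).
Then from the SEIS03 sphere: z² = 142.92² − (x + 54.8)² − (y − 93.6)² with x = 20.206, y = -26.504, so z ≈ 19.372 ≈ 19.4 km.
Check against SEIS06 (with the unrounded solution): distance 104.55 ≈ 104.55 km. ✓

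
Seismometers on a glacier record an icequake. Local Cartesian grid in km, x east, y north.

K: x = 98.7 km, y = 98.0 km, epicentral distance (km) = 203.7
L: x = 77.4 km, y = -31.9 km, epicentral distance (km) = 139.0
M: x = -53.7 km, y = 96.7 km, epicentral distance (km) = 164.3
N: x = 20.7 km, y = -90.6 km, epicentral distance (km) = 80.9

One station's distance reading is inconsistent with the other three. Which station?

K

Solve using three stations at a time. Using L, M, N (subtract circle equations pairwise → linear system) gives (x, y) ≈ (-57.0, -67.6).
Distances from that point to each station vs reported:
  K: calculated 227.3 vs reported 203.7 → residual 23.6 km
  L: calculated 139.1 vs reported 139.0 → residual 0.1 km
  M: calculated 164.4 vs reported 164.3 → residual 0.1 km
  N: calculated 81.0 vs reported 80.9 → residual 0.1 km
L, M, N are mutually consistent (residuals ≈ 0); K is off by 23.6 km.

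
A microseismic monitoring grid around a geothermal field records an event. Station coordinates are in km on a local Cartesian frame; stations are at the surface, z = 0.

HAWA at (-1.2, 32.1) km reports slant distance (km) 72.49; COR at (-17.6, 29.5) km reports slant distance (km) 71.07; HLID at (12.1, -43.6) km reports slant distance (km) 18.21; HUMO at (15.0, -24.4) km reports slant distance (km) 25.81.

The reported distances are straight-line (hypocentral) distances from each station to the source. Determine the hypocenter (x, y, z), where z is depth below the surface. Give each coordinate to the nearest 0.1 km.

Each station gives a sphere (x−x_i)² + (y−y_i)² + z² = d_i² (stations at z=0).
Subtracting the HAWA sphere from COR and HLID: z² cancels, leaving linear equations in x and y:
-32.8 x − 5.2 y = 352.02
26.6 x − 151.4 y = 5938.72
Solving: x ≈ -4.391, y ≈ -39.997 km (keep extra digits for the depth step; rounded: -4.4, -40.0).
Then from the HAWA sphere: z² = 72.49² − (x + 1.2)² − (y − 32.1)² with x = -4.391, y = -39.997, so z ≈ 6.829 ≈ 6.8 km.
Check against HUMO (with the unrounded solution): distance 25.81 ≈ 25.81 km. ✓

(-4.4, -40.0, 6.8)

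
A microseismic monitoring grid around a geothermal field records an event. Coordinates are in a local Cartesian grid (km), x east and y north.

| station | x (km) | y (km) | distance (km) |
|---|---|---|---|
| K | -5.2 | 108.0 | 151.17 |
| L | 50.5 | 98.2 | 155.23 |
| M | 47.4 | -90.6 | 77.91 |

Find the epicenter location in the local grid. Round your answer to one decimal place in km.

-14.2 km east, -42.9 km north

Circle about each station: (x + 5.2)² + (y − 108.0)² = 151.17²; (x − 50.5)² + (y − 98.2)² = 155.23²; (x − 47.4)² + (y + 90.6)² = 77.91².
Subtracting the K equation from the L and M equations removes the quadratic terms:
111.4 x − 19.6 y = -741.53
105.2 x − 397.2 y = 15546.48
Solving the 2×2 system: x ≈ -14.2, y ≈ -42.9 km.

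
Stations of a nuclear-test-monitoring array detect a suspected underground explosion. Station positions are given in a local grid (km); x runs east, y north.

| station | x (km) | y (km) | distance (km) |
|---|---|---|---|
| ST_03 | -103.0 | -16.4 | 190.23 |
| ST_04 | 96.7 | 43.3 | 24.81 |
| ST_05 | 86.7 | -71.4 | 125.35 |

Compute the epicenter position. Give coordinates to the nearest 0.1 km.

Circle about each station: (x + 103.0)² + (y + 16.4)² = 190.23²; (x − 96.7)² + (y − 43.3)² = 24.81²; (x − 86.7)² + (y + 71.4)² = 125.35².
Subtracting the ST_03 equation from the ST_04 and ST_05 equations removes the quadratic terms:
399.4 x + 119.4 y = 35919.74
379.4 x − 110.0 y = 22211.72
Solving the 2×2 system: x ≈ 74.0, y ≈ 53.3 km.

74.0 km east, 53.3 km north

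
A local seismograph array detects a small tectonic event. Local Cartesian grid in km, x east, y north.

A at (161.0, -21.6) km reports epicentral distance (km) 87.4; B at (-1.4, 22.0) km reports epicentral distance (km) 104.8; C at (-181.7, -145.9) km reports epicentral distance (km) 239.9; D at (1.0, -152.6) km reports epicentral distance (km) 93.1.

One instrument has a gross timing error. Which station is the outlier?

A

Solve using three stations at a time. Using B, C, D (subtract circle equations pairwise → linear system) gives (x, y) ≈ (46.3, -71.3).
Distances from that point to each station vs reported:
  A: calculated 125.0 vs reported 87.4 → residual 37.6 km
  B: calculated 104.8 vs reported 104.8 → residual 0.0 km
  C: calculated 239.9 vs reported 239.9 → residual 0.0 km
  D: calculated 93.1 vs reported 93.1 → residual 0.0 km
B, C, D are mutually consistent (residuals ≈ 0); A is off by 37.6 km.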